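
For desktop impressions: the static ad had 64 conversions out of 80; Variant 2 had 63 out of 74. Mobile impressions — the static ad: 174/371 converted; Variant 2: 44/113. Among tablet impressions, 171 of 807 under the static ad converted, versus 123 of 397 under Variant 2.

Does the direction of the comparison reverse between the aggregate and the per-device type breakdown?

Desktop: the static ad 64/80 = 80.0%, Variant 2 63/74 = 85.1% → Variant 2
Mobile: the static ad 174/371 = 46.9%, Variant 2 44/113 = 38.9% → the static ad
Tablet: the static ad 171/807 = 21.2%, Variant 2 123/397 = 31.0% → Variant 2
Overall: the static ad 409/1258 = 32.5%, Variant 2 230/584 = 39.4% → Variant 2
Neither sweeps: the static ad wins 1 of 3 groups, Variant 2 wins 2. Variant 2 wins overall but not every group — no Simpson reversal.

No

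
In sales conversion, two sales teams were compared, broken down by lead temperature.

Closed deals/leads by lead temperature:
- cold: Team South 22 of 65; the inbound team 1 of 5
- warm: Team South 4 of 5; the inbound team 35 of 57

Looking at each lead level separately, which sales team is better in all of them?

Cold: Team South 22/65 = 33.8%, the inbound team 1/5 = 20.0% → Team South
Warm: Team South 4/5 = 80.0%, the inbound team 35/57 = 61.4% → Team South
Team South has the higher rate in both groups.

Team South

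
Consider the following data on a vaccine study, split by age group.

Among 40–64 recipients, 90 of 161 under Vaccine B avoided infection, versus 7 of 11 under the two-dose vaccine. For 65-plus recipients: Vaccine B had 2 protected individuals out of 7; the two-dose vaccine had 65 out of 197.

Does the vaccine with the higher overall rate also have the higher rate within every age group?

40–64: Vaccine B 90/161 = 55.9%, the two-dose vaccine 7/11 = 63.6% → the two-dose vaccine
65-plus: Vaccine B 2/7 = 28.6%, the two-dose vaccine 65/197 = 33.0% → the two-dose vaccine
Overall: Vaccine B 92/168 = 54.8%, the two-dose vaccine 72/208 = 34.6% → Vaccine B
The two-dose vaccine wins each age group but Vaccine B wins overall — the comparison reverses. The two-dose vaccine's recipients skew toward 65-plus, which has a lower base rate.

No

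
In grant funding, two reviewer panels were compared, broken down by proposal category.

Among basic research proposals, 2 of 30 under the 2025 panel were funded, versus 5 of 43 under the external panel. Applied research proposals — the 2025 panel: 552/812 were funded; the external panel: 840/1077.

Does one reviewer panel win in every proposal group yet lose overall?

No

Basic research: the 2025 panel 2/30 = 6.7%, the external panel 5/43 = 11.6% → the external panel
Applied research: the 2025 panel 552/812 = 68.0%, the external panel 840/1077 = 78.0% → the external panel
Overall: the 2025 panel 554/842 = 65.8%, the external panel 845/1120 = 75.4% → the external panel
The external panel wins overall and in every proposal group — no reversal.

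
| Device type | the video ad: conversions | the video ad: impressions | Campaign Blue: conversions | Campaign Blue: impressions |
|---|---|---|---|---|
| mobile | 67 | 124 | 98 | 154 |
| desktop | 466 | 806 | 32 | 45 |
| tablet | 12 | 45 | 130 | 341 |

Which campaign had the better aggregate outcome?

the video ad

Mobile: the video ad 67/124 = 54.0%, Campaign Blue 98/154 = 63.6% → Campaign Blue
Desktop: the video ad 466/806 = 57.8%, Campaign Blue 32/45 = 71.1% → Campaign Blue
Tablet: the video ad 12/45 = 26.7%, Campaign Blue 130/341 = 38.1% → Campaign Blue
Overall: the video ad 545/975 = 55.9%, Campaign Blue 260/540 = 48.1% → the video ad
(Campaign Blue wins every device group but the video ad wins overall — Campaign Blue's impressions skew toward the low-rate tablet group.)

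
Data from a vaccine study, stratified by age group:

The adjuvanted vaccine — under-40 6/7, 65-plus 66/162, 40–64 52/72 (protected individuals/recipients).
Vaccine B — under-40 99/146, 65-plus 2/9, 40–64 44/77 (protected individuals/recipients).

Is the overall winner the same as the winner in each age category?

Under-40: the adjuvanted vaccine 6/7 = 85.7%, Vaccine B 99/146 = 67.8% → the adjuvanted vaccine
65-plus: the adjuvanted vaccine 66/162 = 40.7%, Vaccine B 2/9 = 22.2% → the adjuvanted vaccine
40–64: the adjuvanted vaccine 52/72 = 72.2%, Vaccine B 44/77 = 57.1% → the adjuvanted vaccine
Overall: the adjuvanted vaccine 124/241 = 51.5%, Vaccine B 145/232 = 62.5% → Vaccine B
The adjuvanted vaccine wins each age group but Vaccine B wins overall — the comparison reverses. The adjuvanted vaccine's recipients skew toward 65-plus, which has a lower base rate.

No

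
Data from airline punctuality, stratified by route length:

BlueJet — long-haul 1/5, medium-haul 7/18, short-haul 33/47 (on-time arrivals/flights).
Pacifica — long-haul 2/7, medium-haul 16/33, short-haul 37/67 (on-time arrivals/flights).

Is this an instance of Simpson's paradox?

Long-haul: BlueJet 1/5 = 20.0%, Pacifica 2/7 = 28.6% → Pacifica
Medium-haul: BlueJet 7/18 = 38.9%, Pacifica 16/33 = 48.5% → Pacifica
Short-haul: BlueJet 33/47 = 70.2%, Pacifica 37/67 = 55.2% → BlueJet
Overall: BlueJet 41/70 = 58.6%, Pacifica 55/107 = 51.4% → BlueJet
Neither sweeps: BlueJet wins 1 of 3 groups, Pacifica wins 2. BlueJet wins overall but not every group — no Simpson reversal.

No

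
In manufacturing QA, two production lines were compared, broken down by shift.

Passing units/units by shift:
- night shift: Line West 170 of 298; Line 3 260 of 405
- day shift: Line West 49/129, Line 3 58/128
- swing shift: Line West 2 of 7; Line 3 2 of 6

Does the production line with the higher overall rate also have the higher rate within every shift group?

Night shift: Line West 170/298 = 57.0%, Line 3 260/405 = 64.2% → Line 3
Day shift: Line West 49/129 = 38.0%, Line 3 58/128 = 45.3% → Line 3
Swing shift: Line West 2/7 = 28.6%, Line 3 2/6 = 33.3% → Line 3
Overall: Line West 221/434 = 50.9%, Line 3 320/539 = 59.4% → Line 3
Line 3 wins overall and in every shift group — no reversal.

Yes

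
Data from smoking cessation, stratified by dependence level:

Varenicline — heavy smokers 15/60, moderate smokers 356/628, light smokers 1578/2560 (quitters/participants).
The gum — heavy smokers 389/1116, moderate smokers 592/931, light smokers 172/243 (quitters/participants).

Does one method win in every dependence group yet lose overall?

Heavy smokers: varenicline 15/60 = 25.0%, the gum 389/1116 = 34.9% → the gum
Moderate smokers: varenicline 356/628 = 56.7%, the gum 592/931 = 63.6% → the gum
Light smokers: varenicline 1578/2560 = 61.6%, the gum 172/243 = 70.8% → the gum
Overall: varenicline 1949/3248 = 60.0%, the gum 1153/2290 = 50.3% → varenicline
The gum wins each dependence group but varenicline wins overall — the comparison reverses. The gum's participants skew toward heavy smokers, which has a lower base rate.

Yes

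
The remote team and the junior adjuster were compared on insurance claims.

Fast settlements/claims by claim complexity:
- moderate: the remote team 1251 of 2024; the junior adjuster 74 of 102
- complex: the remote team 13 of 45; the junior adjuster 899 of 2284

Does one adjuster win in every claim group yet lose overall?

Yes

Moderate: the remote team 1251/2024 = 61.8%, the junior adjuster 74/102 = 72.5% → the junior adjuster
Complex: the remote team 13/45 = 28.9%, the junior adjuster 899/2284 = 39.4% → the junior adjuster
Overall: the remote team 1264/2069 = 61.1%, the junior adjuster 973/2386 = 40.8% → the remote team
The junior adjuster wins each claim group but the remote team wins overall — the comparison reverses. The junior adjuster's claims skew toward complex, which has a lower base rate.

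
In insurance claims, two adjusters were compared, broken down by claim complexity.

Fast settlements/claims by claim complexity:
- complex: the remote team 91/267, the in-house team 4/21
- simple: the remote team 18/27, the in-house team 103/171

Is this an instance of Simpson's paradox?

Complex: the remote team 91/267 = 34.1%, the in-house team 4/21 = 19.0% → the remote team
Simple: the remote team 18/27 = 66.7%, the in-house team 103/171 = 60.2% → the remote team
Overall: the remote team 109/294 = 37.1%, the in-house team 107/192 = 55.7% → the in-house team
The remote team wins each claim group but the in-house team wins overall — the comparison reverses. The remote team's claims skew toward complex, which has a lower base rate.

Yes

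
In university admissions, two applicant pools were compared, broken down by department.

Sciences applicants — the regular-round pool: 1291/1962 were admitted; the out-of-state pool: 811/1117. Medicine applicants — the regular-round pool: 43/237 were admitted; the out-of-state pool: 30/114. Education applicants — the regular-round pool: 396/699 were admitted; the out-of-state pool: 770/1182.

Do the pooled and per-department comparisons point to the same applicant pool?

Sciences: the regular-round pool 1291/1962 = 65.8%, the out-of-state pool 811/1117 = 72.6% → the out-of-state pool
Medicine: the regular-round pool 43/237 = 18.1%, the out-of-state pool 30/114 = 26.3% → the out-of-state pool
Education: the regular-round pool 396/699 = 56.7%, the out-of-state pool 770/1182 = 65.1% → the out-of-state pool
Overall: the regular-round pool 1730/2898 = 59.7%, the out-of-state pool 1611/2413 = 66.8% → the out-of-state pool
The out-of-state pool wins overall and in every department group — no reversal.

Yes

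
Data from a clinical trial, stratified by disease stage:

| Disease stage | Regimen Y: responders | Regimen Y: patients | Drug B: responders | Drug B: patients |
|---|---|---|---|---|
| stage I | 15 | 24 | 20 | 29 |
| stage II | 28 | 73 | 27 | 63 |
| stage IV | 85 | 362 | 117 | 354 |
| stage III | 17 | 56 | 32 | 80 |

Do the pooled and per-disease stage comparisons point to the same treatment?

Yes

Stage I: Regimen Y 15/24 = 62.5%, Drug B 20/29 = 69.0% → Drug B
Stage II: Regimen Y 28/73 = 38.4%, Drug B 27/63 = 42.9% → Drug B
Stage IV: Regimen Y 85/362 = 23.5%, Drug B 117/354 = 33.1% → Drug B
Stage III: Regimen Y 17/56 = 30.4%, Drug B 32/80 = 40.0% → Drug B
Overall: Regimen Y 145/515 = 28.2%, Drug B 196/526 = 37.3% → Drug B
Drug B wins overall and in every disease group — no reversal.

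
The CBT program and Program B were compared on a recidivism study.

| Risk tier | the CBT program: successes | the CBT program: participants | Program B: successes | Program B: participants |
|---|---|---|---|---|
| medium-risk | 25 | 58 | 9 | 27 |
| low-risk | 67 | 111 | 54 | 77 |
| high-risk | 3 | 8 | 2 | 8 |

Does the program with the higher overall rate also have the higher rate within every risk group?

No

Medium-risk: the CBT program 25/58 = 43.1%, Program B 9/27 = 33.3% → the CBT program
Low-risk: the CBT program 67/111 = 60.4%, Program B 54/77 = 70.1% → Program B
High-risk: the CBT program 3/8 = 37.5%, Program B 2/8 = 25.0% → the CBT program
Overall: the CBT program 95/177 = 53.7%, Program B 65/112 = 58.0% → Program B
Neither sweeps: the CBT program wins 2 of 3 groups, Program B wins 1. Program B wins overall but not every group — no Simpson reversal.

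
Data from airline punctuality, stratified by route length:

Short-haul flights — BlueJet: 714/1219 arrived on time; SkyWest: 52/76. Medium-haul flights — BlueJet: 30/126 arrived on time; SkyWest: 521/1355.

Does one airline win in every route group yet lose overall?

Yes

Short-haul: BlueJet 714/1219 = 58.6%, SkyWest 52/76 = 68.4% → SkyWest
Medium-haul: BlueJet 30/126 = 23.8%, SkyWest 521/1355 = 38.5% → SkyWest
Overall: BlueJet 744/1345 = 55.3%, SkyWest 573/1431 = 40.0% → BlueJet
SkyWest wins each route group but BlueJet wins overall — the comparison reverses. SkyWest's flights skew toward medium-haul, which has a lower base rate.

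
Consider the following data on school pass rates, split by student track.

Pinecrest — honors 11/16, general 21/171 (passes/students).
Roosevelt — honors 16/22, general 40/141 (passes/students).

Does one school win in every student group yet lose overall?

No

Honors: Pinecrest 11/16 = 68.8%, Roosevelt 16/22 = 72.7% → Roosevelt
General: Pinecrest 21/171 = 12.3%, Roosevelt 40/141 = 28.4% → Roosevelt
Overall: Pinecrest 32/187 = 17.1%, Roosevelt 56/163 = 34.4% → Roosevelt
Roosevelt wins overall and in every student group — no reversal.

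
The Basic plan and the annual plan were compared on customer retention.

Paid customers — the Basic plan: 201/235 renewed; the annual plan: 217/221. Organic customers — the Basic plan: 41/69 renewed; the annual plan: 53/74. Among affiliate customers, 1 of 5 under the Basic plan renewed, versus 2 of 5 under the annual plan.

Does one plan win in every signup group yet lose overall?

Paid: the Basic plan 201/235 = 85.5%, the annual plan 217/221 = 98.2% → the annual plan
Organic: the Basic plan 41/69 = 59.4%, the annual plan 53/74 = 71.6% → the annual plan
Affiliate: the Basic plan 1/5 = 20.0%, the annual plan 2/5 = 40.0% → the annual plan
Overall: the Basic plan 243/309 = 78.6%, the annual plan 272/300 = 90.7% → the annual plan
The annual plan wins overall and in every signup group — no reversal.

No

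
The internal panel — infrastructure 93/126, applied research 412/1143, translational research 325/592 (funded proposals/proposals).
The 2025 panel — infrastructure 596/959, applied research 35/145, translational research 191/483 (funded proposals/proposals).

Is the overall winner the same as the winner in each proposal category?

No

Infrastructure: the internal panel 93/126 = 73.8%, the 2025 panel 596/959 = 62.1% → the internal panel
Applied research: the internal panel 412/1143 = 36.0%, the 2025 panel 35/145 = 24.1% → the internal panel
Translational research: the internal panel 325/592 = 54.9%, the 2025 panel 191/483 = 39.5% → the internal panel
Overall: the internal panel 830/1861 = 44.6%, the 2025 panel 822/1587 = 51.8% → the 2025 panel
The internal panel wins each proposal group but the 2025 panel wins overall — the comparison reverses. The internal panel's proposals skew toward applied research, which has a lower base rate.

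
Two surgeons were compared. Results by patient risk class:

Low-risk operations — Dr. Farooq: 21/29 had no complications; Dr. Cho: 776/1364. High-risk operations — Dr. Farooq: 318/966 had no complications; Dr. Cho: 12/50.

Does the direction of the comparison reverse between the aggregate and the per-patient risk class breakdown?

Yes

Low-risk: Dr. Farooq 21/29 = 72.4%, Dr. Cho 776/1364 = 56.9% → Dr. Farooq
High-risk: Dr. Farooq 318/966 = 32.9%, Dr. Cho 12/50 = 24.0% → Dr. Farooq
Overall: Dr. Farooq 339/995 = 34.1%, Dr. Cho 788/1414 = 55.7% → Dr. Cho
Dr. Farooq wins each patient risk group but Dr. Cho wins overall — the comparison reverses. Dr. Farooq's operations skew toward high-risk, which has a lower base rate.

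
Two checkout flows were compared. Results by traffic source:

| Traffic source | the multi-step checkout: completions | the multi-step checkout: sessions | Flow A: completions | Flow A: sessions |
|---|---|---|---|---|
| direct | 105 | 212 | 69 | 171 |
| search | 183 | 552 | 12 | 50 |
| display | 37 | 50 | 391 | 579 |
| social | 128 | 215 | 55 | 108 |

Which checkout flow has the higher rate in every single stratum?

the multi-step checkout

Direct: the multi-step checkout 105/212 = 49.5%, Flow A 69/171 = 40.4% → the multi-step checkout
Search: the multi-step checkout 183/552 = 33.2%, Flow A 12/50 = 24.0% → the multi-step checkout
Display: the multi-step checkout 37/50 = 74.0%, Flow A 391/579 = 67.5% → the multi-step checkout
Social: the multi-step checkout 128/215 = 59.5%, Flow A 55/108 = 50.9% → the multi-step checkout
The multi-step checkout has the higher rate in all 4 groups.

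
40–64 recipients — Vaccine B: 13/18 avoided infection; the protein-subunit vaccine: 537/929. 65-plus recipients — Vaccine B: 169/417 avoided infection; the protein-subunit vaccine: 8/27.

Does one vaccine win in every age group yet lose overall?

40–64: Vaccine B 13/18 = 72.2%, the protein-subunit vaccine 537/929 = 57.8% → Vaccine B
65-plus: Vaccine B 169/417 = 40.5%, the protein-subunit vaccine 8/27 = 29.6% → Vaccine B
Overall: Vaccine B 182/435 = 41.8%, the protein-subunit vaccine 545/956 = 57.0% → the protein-subunit vaccine
Vaccine B wins each age group but the protein-subunit vaccine wins overall — the comparison reverses. Vaccine B's recipients skew toward 65-plus, which has a lower base rate.

Yes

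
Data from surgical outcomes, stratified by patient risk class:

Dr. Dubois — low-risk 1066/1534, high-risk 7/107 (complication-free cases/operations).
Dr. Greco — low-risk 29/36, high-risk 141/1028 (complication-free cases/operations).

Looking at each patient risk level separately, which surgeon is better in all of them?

Low-risk: Dr. Dubois 1066/1534 = 69.5%, Dr. Greco 29/36 = 80.6% → Dr. Greco
High-risk: Dr. Dubois 7/107 = 6.5%, Dr. Greco 141/1028 = 13.7% → Dr. Greco
Dr. Greco has the higher rate in both groups.

Dr. Greco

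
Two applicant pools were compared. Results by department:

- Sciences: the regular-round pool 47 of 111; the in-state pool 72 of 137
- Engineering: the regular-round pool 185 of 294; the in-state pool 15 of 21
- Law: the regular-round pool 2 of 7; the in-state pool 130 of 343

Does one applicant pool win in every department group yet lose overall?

Yes

Sciences: the regular-round pool 47/111 = 42.3%, the in-state pool 72/137 = 52.6% → the in-state pool
Engineering: the regular-round pool 185/294 = 62.9%, the in-state pool 15/21 = 71.4% → the in-state pool
Law: the regular-round pool 2/7 = 28.6%, the in-state pool 130/343 = 37.9% → the in-state pool
Overall: the regular-round pool 234/412 = 56.8%, the in-state pool 217/501 = 43.3% → the regular-round pool
The in-state pool wins each department group but the regular-round pool wins overall — the comparison reverses. The in-state pool's applicants skew toward Law, which has a lower base rate.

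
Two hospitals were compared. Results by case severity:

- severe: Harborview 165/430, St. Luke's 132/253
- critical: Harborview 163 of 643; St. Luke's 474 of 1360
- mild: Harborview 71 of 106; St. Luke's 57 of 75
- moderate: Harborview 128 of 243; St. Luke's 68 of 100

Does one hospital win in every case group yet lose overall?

Severe: Harborview 165/430 = 38.4%, St. Luke's 132/253 = 52.2% → St. Luke's
Critical: Harborview 163/643 = 25.3%, St. Luke's 474/1360 = 34.9% → St. Luke's
Mild: Harborview 71/106 = 67.0%, St. Luke's 57/75 = 76.0% → St. Luke's
Moderate: Harborview 128/243 = 52.7%, St. Luke's 68/100 = 68.0% → St. Luke's
Overall: Harborview 527/1422 = 37.1%, St. Luke's 731/1788 = 40.9% → St. Luke's
St. Luke's wins overall and in every case group — no reversal.

No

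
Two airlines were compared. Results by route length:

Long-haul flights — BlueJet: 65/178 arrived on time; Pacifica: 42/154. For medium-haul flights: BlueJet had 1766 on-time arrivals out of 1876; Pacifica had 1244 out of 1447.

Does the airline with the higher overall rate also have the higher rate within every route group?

Yes

Long-haul: BlueJet 65/178 = 36.5%, Pacifica 42/154 = 27.3% → BlueJet
Medium-haul: BlueJet 1766/1876 = 94.1%, Pacifica 1244/1447 = 86.0% → BlueJet
Overall: BlueJet 1831/2054 = 89.1%, Pacifica 1286/1601 = 80.3% → BlueJet
BlueJet wins overall and in every route group — no reversal.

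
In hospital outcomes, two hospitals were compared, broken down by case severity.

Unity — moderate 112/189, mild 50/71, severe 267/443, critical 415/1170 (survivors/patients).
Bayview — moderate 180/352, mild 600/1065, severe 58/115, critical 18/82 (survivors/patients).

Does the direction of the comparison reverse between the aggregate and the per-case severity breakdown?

Yes

Moderate: Unity 112/189 = 59.3%, Bayview 180/352 = 51.1% → Unity
Mild: Unity 50/71 = 70.4%, Bayview 600/1065 = 56.3% → Unity
Severe: Unity 267/443 = 60.3%, Bayview 58/115 = 50.4% → Unity
Critical: Unity 415/1170 = 35.5%, Bayview 18/82 = 22.0% → Unity
Overall: Unity 844/1873 = 45.1%, Bayview 856/1614 = 53.0% → Bayview
Unity wins each case group but Bayview wins overall — the comparison reverses. Unity's patients skew toward critical, which has a lower base rate.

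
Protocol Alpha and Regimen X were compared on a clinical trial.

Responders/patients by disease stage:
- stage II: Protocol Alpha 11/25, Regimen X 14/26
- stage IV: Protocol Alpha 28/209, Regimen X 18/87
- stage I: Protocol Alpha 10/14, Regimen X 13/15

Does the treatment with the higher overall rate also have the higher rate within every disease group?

Stage II: Protocol Alpha 11/25 = 44.0%, Regimen X 14/26 = 53.8% → Regimen X
Stage IV: Protocol Alpha 28/209 = 13.4%, Regimen X 18/87 = 20.7% → Regimen X
Stage I: Protocol Alpha 10/14 = 71.4%, Regimen X 13/15 = 86.7% → Regimen X
Overall: Protocol Alpha 49/248 = 19.8%, Regimen X 45/128 = 35.2% → Regimen X
Regimen X wins overall and in every disease group — no reversal.

Yes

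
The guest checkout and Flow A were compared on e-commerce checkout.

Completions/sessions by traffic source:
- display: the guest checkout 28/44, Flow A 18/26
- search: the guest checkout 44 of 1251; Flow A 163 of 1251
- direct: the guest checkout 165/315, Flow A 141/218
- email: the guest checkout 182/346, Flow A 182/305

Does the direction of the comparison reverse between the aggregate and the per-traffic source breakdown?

No

Display: the guest checkout 28/44 = 63.6%, Flow A 18/26 = 69.2% → Flow A
Search: the guest checkout 44/1251 = 3.5%, Flow A 163/1251 = 13.0% → Flow A
Direct: the guest checkout 165/315 = 52.4%, Flow A 141/218 = 64.7% → Flow A
Email: the guest checkout 182/346 = 52.6%, Flow A 182/305 = 59.7% → Flow A
Overall: the guest checkout 419/1956 = 21.4%, Flow A 504/1800 = 28.0% → Flow A
Flow A wins overall and in every traffic group — no reversal.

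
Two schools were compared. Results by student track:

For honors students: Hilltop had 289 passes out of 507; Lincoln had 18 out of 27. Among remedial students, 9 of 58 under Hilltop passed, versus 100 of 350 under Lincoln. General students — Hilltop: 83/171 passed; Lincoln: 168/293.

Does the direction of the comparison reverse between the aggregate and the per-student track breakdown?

Honors: Hilltop 289/507 = 57.0%, Lincoln 18/27 = 66.7% → Lincoln
Remedial: Hilltop 9/58 = 15.5%, Lincoln 100/350 = 28.6% → Lincoln
General: Hilltop 83/171 = 48.5%, Lincoln 168/293 = 57.3% → Lincoln
Overall: Hilltop 381/736 = 51.8%, Lincoln 286/670 = 42.7% → Hilltop
Lincoln wins each student group but Hilltop wins overall — the comparison reverses. Lincoln's students skew toward remedial, which has a lower base rate.

Yes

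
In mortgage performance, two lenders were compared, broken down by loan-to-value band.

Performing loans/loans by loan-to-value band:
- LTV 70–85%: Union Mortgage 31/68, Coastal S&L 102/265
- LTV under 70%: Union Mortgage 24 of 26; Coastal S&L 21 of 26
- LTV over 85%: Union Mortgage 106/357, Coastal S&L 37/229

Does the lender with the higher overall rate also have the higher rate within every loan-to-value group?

LTV 70–85%: Union Mortgage 31/68 = 45.6%, Coastal S&L 102/265 = 38.5% → Union Mortgage
LTV under 70%: Union Mortgage 24/26 = 92.3%, Coastal S&L 21/26 = 80.8% → Union Mortgage
LTV over 85%: Union Mortgage 106/357 = 29.7%, Coastal S&L 37/229 = 16.2% → Union Mortgage
Overall: Union Mortgage 161/451 = 35.7%, Coastal S&L 160/520 = 30.8% → Union Mortgage
Union Mortgage wins overall and in every loan-to-value group — no reversal.

Yes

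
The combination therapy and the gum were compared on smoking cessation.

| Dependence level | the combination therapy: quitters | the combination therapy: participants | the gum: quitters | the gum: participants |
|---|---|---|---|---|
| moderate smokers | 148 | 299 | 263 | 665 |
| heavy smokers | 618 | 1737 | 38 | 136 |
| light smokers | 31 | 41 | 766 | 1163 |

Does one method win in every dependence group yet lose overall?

Yes

Moderate smokers: the combination therapy 148/299 = 49.5%, the gum 263/665 = 39.5% → the combination therapy
Heavy smokers: the combination therapy 618/1737 = 35.6%, the gum 38/136 = 27.9% → the combination therapy
Light smokers: the combination therapy 31/41 = 75.6%, the gum 766/1163 = 65.9% → the combination therapy
Overall: the combination therapy 797/2077 = 38.4%, the gum 1067/1964 = 54.3% → the gum
The combination therapy wins each dependence group but the gum wins overall — the comparison reverses. The combination therapy's participants skew toward heavy smokers, which has a lower base rate.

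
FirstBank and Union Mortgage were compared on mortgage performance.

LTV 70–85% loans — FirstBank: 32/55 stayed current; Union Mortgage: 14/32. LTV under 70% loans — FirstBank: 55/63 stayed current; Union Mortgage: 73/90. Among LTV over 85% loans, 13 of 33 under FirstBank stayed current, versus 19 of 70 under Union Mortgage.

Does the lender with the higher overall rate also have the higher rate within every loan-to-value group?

Yes

LTV 70–85%: FirstBank 32/55 = 58.2%, Union Mortgage 14/32 = 43.8% → FirstBank
LTV under 70%: FirstBank 55/63 = 87.3%, Union Mortgage 73/90 = 81.1% → FirstBank
LTV over 85%: FirstBank 13/33 = 39.4%, Union Mortgage 19/70 = 27.1% → FirstBank
Overall: FirstBank 100/151 = 66.2%, Union Mortgage 106/192 = 55.2% → FirstBank
FirstBank wins overall and in every loan-to-value group — no reversal.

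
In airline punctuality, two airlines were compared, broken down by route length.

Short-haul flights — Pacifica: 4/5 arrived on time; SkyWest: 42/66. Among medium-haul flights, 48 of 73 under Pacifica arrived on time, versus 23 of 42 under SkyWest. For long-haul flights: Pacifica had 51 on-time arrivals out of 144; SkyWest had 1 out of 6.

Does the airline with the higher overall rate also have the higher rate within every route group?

No

Short-haul: Pacifica 4/5 = 80.0%, SkyWest 42/66 = 63.6% → Pacifica
Medium-haul: Pacifica 48/73 = 65.8%, SkyWest 23/42 = 54.8% → Pacifica
Long-haul: Pacifica 51/144 = 35.4%, SkyWest 1/6 = 16.7% → Pacifica
Overall: Pacifica 103/222 = 46.4%, SkyWest 66/114 = 57.9% → SkyWest
Pacifica wins each route group but SkyWest wins overall — the comparison reverses. Pacifica's flights skew toward long-haul, which has a lower base rate.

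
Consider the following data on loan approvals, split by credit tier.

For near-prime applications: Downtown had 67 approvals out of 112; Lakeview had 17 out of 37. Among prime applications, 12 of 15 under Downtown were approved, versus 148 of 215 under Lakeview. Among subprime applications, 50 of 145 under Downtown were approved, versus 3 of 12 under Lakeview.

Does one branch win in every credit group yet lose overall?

Yes

Near-prime: Downtown 67/112 = 59.8%, Lakeview 17/37 = 45.9% → Downtown
Prime: Downtown 12/15 = 80.0%, Lakeview 148/215 = 68.8% → Downtown
Subprime: Downtown 50/145 = 34.5%, Lakeview 3/12 = 25.0% → Downtown
Overall: Downtown 129/272 = 47.4%, Lakeview 168/264 = 63.6% → Lakeview
Downtown wins each credit group but Lakeview wins overall — the comparison reverses. Downtown's applications skew toward subprime, which has a lower base rate.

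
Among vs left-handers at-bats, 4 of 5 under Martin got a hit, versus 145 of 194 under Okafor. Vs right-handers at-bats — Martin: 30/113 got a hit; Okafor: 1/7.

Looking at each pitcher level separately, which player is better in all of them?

Martin

Vs left-handers: Martin 4/5 = 80.0%, Okafor 145/194 = 74.7% → Martin
Vs right-handers: Martin 30/113 = 26.5%, Okafor 1/7 = 14.3% → Martin
Martin has the higher rate in both groups.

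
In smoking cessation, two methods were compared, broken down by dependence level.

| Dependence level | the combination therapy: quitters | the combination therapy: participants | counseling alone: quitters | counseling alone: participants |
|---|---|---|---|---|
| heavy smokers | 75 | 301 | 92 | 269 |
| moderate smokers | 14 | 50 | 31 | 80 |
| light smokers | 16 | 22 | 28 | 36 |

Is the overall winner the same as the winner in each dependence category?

Heavy smokers: the combination therapy 75/301 = 24.9%, counseling alone 92/269 = 34.2% → counseling alone
Moderate smokers: the combination therapy 14/50 = 28.0%, counseling alone 31/80 = 38.8% → counseling alone
Light smokers: the combination therapy 16/22 = 72.7%, counseling alone 28/36 = 77.8% → counseling alone
Overall: the combination therapy 105/373 = 28.2%, counseling alone 151/385 = 39.2% → counseling alone
Counseling alone wins overall and in every dependence group — no reversal.

Yes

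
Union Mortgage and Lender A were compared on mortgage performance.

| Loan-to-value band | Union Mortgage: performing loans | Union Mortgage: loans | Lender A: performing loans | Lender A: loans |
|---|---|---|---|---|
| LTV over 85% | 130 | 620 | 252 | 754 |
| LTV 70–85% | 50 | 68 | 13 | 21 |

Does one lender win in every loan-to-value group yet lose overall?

No

LTV over 85%: Union Mortgage 130/620 = 21.0%, Lender A 252/754 = 33.4% → Lender A
LTV 70–85%: Union Mortgage 50/68 = 73.5%, Lender A 13/21 = 61.9% → Union Mortgage
Overall: Union Mortgage 180/688 = 26.2%, Lender A 265/775 = 34.2% → Lender A
Neither sweeps: Union Mortgage wins 1 of 2 groups, Lender A wins 1. Lender A wins overall but not every group — no Simpson reversal.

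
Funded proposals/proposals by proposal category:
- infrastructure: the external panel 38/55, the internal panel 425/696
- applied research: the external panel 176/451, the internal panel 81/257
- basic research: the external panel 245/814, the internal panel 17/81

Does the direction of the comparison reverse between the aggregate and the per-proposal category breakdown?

Infrastructure: the external panel 38/55 = 69.1%, the internal panel 425/696 = 61.1% → the external panel
Applied research: the external panel 176/451 = 39.0%, the internal panel 81/257 = 31.5% → the external panel
Basic research: the external panel 245/814 = 30.1%, the internal panel 17/81 = 21.0% → the external panel
Overall: the external panel 459/1320 = 34.8%, the internal panel 523/1034 = 50.6% → the internal panel
The external panel wins each proposal group but the internal panel wins overall — the comparison reverses. The external panel's proposals skew toward basic research, which has a lower base rate.

Yes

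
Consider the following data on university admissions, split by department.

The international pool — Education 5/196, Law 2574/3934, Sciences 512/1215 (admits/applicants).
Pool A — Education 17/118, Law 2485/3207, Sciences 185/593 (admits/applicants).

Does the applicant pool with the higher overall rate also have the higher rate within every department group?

Education: the international pool 5/196 = 2.6%, Pool A 17/118 = 14.4% → Pool A
Law: the international pool 2574/3934 = 65.4%, Pool A 2485/3207 = 77.5% → Pool A
Sciences: the international pool 512/1215 = 42.1%, Pool A 185/593 = 31.2% → the international pool
Overall: the international pool 3091/5345 = 57.8%, Pool A 2687/3918 = 68.6% → Pool A
Neither sweeps: the international pool wins 1 of 3 groups, Pool A wins 2. Pool A wins overall but not every group — no Simpson reversal.

No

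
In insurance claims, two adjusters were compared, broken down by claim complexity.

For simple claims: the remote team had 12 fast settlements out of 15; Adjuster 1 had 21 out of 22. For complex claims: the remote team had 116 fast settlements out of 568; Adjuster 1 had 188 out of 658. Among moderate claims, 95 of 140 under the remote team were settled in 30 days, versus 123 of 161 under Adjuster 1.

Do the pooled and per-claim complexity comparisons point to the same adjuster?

Yes

Simple: the remote team 12/15 = 80.0%, Adjuster 1 21/22 = 95.5% → Adjuster 1
Complex: the remote team 116/568 = 20.4%, Adjuster 1 188/658 = 28.6% → Adjuster 1
Moderate: the remote team 95/140 = 67.9%, Adjuster 1 123/161 = 76.4% → Adjuster 1
Overall: the remote team 223/723 = 30.8%, Adjuster 1 332/841 = 39.5% → Adjuster 1
Adjuster 1 wins overall and in every claim group — no reversal.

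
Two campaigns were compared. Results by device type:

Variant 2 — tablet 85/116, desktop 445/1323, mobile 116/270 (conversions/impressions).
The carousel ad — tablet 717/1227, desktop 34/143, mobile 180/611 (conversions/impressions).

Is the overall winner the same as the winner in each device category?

Tablet: Variant 2 85/116 = 73.3%, the carousel ad 717/1227 = 58.4% → Variant 2
Desktop: Variant 2 445/1323 = 33.6%, the carousel ad 34/143 = 23.8% → Variant 2
Mobile: Variant 2 116/270 = 43.0%, the carousel ad 180/611 = 29.5% → Variant 2
Overall: Variant 2 646/1709 = 37.8%, the carousel ad 931/1981 = 47.0% → the carousel ad
Variant 2 wins each device group but the carousel ad wins overall — the comparison reverses. Variant 2's impressions skew toward desktop, which has a lower base rate.

No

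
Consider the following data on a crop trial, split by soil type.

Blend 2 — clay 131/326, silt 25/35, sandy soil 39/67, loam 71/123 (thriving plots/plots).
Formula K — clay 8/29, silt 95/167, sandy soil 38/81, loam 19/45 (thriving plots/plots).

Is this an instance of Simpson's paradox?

Clay: Blend 2 131/326 = 40.2%, Formula K 8/29 = 27.6% → Blend 2
Silt: Blend 2 25/35 = 71.4%, Formula K 95/167 = 56.9% → Blend 2
Sandy soil: Blend 2 39/67 = 58.2%, Formula K 38/81 = 46.9% → Blend 2
Loam: Blend 2 71/123 = 57.7%, Formula K 19/45 = 42.2% → Blend 2
Overall: Blend 2 266/551 = 48.3%, Formula K 160/322 = 49.7% → Formula K
Blend 2 wins each soil group but Formula K wins overall — the comparison reverses. Blend 2's plots skew toward clay, which has a lower base rate.

Yes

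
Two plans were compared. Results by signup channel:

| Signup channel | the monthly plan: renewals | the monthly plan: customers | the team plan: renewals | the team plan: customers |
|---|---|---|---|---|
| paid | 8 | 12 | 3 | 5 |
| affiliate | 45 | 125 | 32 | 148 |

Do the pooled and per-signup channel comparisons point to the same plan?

Yes

Paid: the monthly plan 8/12 = 66.7%, the team plan 3/5 = 60.0% → the monthly plan
Affiliate: the monthly plan 45/125 = 36.0%, the team plan 32/148 = 21.6% → the monthly plan
Overall: the monthly plan 53/137 = 38.7%, the team plan 35/153 = 22.9% → the monthly plan
The monthly plan wins overall and in every signup group — no reversal.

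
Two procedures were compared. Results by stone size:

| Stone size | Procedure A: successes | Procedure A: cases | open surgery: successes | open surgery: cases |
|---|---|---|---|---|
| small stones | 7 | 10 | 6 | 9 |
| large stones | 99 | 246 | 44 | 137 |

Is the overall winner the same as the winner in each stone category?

Small stones: Procedure A 7/10 = 70.0%, open surgery 6/9 = 66.7% → Procedure A
Large stones: Procedure A 99/246 = 40.2%, open surgery 44/137 = 32.1% → Procedure A
Overall: Procedure A 106/256 = 41.4%, open surgery 50/146 = 34.2% → Procedure A
Procedure A wins overall and in every stone group — no reversal.

Yes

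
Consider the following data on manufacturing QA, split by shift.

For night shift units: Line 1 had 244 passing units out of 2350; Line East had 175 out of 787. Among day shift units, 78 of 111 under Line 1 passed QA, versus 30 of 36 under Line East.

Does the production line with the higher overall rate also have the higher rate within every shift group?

Yes

Night shift: Line 1 244/2350 = 10.4%, Line East 175/787 = 22.2% → Line East
Day shift: Line 1 78/111 = 70.3%, Line East 30/36 = 83.3% → Line East
Overall: Line 1 322/2461 = 13.1%, Line East 205/823 = 24.9% → Line East
Line East wins overall and in every shift group — no reversal.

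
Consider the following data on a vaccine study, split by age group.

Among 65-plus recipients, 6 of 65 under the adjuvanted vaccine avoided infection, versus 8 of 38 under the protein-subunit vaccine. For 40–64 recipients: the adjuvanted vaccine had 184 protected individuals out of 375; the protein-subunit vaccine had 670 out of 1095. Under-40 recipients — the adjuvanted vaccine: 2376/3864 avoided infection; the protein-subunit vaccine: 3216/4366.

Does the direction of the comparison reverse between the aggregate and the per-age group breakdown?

65-plus: the adjuvanted vaccine 6/65 = 9.2%, the protein-subunit vaccine 8/38 = 21.1% → the protein-subunit vaccine
40–64: the adjuvanted vaccine 184/375 = 49.1%, the protein-subunit vaccine 670/1095 = 61.2% → the protein-subunit vaccine
Under-40: the adjuvanted vaccine 2376/3864 = 61.5%, the protein-subunit vaccine 3216/4366 = 73.7% → the protein-subunit vaccine
Overall: the adjuvanted vaccine 2566/4304 = 59.6%, the protein-subunit vaccine 3894/5499 = 70.8% → the protein-subunit vaccine
The protein-subunit vaccine wins overall and in every age group — no reversal.

No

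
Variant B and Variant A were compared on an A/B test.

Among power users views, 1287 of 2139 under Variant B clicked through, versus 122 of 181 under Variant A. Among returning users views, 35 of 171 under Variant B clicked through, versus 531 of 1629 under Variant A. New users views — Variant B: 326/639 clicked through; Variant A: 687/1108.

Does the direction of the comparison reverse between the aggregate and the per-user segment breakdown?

Power users: Variant B 1287/2139 = 60.2%, Variant A 122/181 = 67.4% → Variant A
Returning users: Variant B 35/171 = 20.5%, Variant A 531/1629 = 32.6% → Variant A
New users: Variant B 326/639 = 51.0%, Variant A 687/1108 = 62.0% → Variant A
Overall: Variant B 1648/2949 = 55.9%, Variant A 1340/2918 = 45.9% → Variant B
Variant A wins each user group but Variant B wins overall — the comparison reverses. Variant A's views skew toward returning users, which has a lower base rate.

Yes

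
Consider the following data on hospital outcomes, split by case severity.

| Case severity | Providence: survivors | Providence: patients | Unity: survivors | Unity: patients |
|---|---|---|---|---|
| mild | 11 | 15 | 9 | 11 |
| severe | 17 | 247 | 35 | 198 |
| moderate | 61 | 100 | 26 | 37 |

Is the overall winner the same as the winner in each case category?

Yes

Mild: Providence 11/15 = 73.3%, Unity 9/11 = 81.8% → Unity
Severe: Providence 17/247 = 6.9%, Unity 35/198 = 17.7% → Unity
Moderate: Providence 61/100 = 61.0%, Unity 26/37 = 70.3% → Unity
Overall: Providence 89/362 = 24.6%, Unity 70/246 = 28.5% → Unity
Unity wins overall and in every case group — no reversal.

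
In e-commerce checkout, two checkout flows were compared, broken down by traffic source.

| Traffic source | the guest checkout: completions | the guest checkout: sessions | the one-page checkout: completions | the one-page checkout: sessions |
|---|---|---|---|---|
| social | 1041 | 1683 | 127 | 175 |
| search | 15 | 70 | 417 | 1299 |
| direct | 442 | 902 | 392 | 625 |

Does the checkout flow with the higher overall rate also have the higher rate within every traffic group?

Social: the guest checkout 1041/1683 = 61.9%, the one-page checkout 127/175 = 72.6% → the one-page checkout
Search: the guest checkout 15/70 = 21.4%, the one-page checkout 417/1299 = 32.1% → the one-page checkout
Direct: the guest checkout 442/902 = 49.0%, the one-page checkout 392/625 = 62.7% → the one-page checkout
Overall: the guest checkout 1498/2655 = 56.4%, the one-page checkout 936/2099 = 44.6% → the guest checkout
The one-page checkout wins each traffic group but the guest checkout wins overall — the comparison reverses. The one-page checkout's sessions skew toward search, which has a lower base rate.

No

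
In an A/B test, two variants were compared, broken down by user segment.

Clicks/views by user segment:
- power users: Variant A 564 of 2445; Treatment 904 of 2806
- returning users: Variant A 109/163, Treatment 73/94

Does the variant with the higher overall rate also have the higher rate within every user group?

Yes

Power users: Variant A 564/2445 = 23.1%, Treatment 904/2806 = 32.2% → Treatment
Returning users: Variant A 109/163 = 66.9%, Treatment 73/94 = 77.7% → Treatment
Overall: Variant A 673/2608 = 25.8%, Treatment 977/2900 = 33.7% → Treatment
Treatment wins overall and in every user group — no reversal.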